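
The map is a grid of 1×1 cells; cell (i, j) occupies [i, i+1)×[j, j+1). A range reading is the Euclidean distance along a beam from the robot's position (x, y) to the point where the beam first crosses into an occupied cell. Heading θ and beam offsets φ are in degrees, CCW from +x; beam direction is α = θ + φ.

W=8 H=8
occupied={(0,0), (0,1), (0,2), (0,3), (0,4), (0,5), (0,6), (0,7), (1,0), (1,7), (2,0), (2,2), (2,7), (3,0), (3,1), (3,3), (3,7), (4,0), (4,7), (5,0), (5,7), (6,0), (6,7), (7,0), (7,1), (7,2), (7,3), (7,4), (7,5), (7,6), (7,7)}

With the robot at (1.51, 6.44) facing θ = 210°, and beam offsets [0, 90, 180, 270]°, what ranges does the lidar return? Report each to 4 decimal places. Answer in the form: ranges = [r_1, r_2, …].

beam 1: φ=0°, α=210°
  cosα=-0.8660 sinα=-0.5000 | (1,6) | tMaxX 0.5889 tMaxY 0.8800 | tΔX 1.1547 tΔY 2.0000
    t=0.5889 [x] (0,6) — stop
  → r_1 = 0.5889
beam 2: φ=90°, α=300°
  cosα=0.5000 sinα=-0.8660 | (1,6) | tMaxX 0.9800 tMaxY 0.5081 | tΔX 2.0000 tΔY 1.1547
    t=0.5081 [y] (1,5)
    t=0.9800 [x] (2,5)
    t=1.6628 [y] (2,4)
    t=2.8175 [y] (2,3)
    t=2.9800 [x] (3,3) — stop
  → r_2 = 2.9800
beam 3: φ=180°, α=30°
  cosα=0.8660 sinα=0.5000 | (1,6) | tMaxX 0.5658 tMaxY 1.1200 | tΔX 1.1547 tΔY 2.0000
    t=0.5658 [x] (2,6)
    t=1.1200 [y] (2,7) — stop
  → r_3 = 1.1200
beam 4: φ=270°, α=120°
  cosα=-0.5000 sinα=0.8660 | (1,6) | tMaxX 1.0200 tMaxY 0.6466 | tΔX 2.0000 tΔY 1.1547
    t=0.6466 [y] (1,7) — stop
  → r_4 = 0.6466

ranges = [0.5889, 2.9800, 1.1200, 0.6466]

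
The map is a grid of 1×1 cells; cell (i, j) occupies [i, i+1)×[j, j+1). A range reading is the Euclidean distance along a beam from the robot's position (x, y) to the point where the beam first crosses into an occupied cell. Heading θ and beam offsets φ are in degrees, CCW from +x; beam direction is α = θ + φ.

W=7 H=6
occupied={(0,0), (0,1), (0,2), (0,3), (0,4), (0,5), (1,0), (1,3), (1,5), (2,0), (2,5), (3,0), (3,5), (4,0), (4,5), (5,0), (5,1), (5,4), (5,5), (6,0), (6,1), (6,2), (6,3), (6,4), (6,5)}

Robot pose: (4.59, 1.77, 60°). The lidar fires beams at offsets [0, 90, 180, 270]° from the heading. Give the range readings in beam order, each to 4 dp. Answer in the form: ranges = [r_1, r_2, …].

ranges = [2.5750, 2.9907, 0.8891, 0.4734]

beam 1: φ=0°, α=60°
  direction (0.5000, 0.8660); cell (4,1); t to first gridline: x 0.8200, y 0.2656 (then +2.0000 / +1.1547)
    (4,2) via y @ 0.2656
    (5,2) via x @ 0.8200
    (5,3) via y @ 1.4203
    (5,4) via y @ 2.5750  # hit
  → r_1 = 2.5750
beam 2: φ=90°, α=150°
  direction (-0.8660, 0.5000); cell (4,1); t to first gridline: x 0.6813, y 0.4600 (then +1.1547 / +2.0000)
    (4,2) via y @ 0.4600
    (3,2) via x @ 0.6813
    (2,2) via x @ 1.8360
    (2,3) via y @ 2.4600
    (1,3) via x @ 2.9907  # hit
  → r_2 = 2.9907
beam 3: φ=180°, α=240°
  direction (-0.5000, -0.8660); cell (4,1); t to first gridline: x 1.1800, y 0.8891 (then +2.0000 / +1.1547)
    (4,0) via y @ 0.8891  # hit
  → r_3 = 0.8891
beam 4: φ=270°, α=330°
  direction (0.8660, -0.5000); cell (4,1); t to first gridline: x 0.4734, y 1.5400 (then +1.1547 / +2.0000)
    (5,1) via x @ 0.4734  # hit
  → r_4 = 0.4734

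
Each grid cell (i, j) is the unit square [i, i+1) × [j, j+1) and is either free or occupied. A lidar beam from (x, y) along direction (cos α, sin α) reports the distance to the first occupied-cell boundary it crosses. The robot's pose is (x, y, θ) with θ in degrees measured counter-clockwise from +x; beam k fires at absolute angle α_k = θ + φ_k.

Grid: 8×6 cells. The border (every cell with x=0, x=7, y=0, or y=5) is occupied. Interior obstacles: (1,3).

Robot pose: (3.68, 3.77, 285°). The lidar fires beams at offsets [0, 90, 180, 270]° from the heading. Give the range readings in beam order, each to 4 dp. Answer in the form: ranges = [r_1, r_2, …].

ranges = [2.8677, 3.4371, 1.2734, 1.7393]

beam 1: φ=0°, α=285°
  d=(0.2588,-0.9659)  start (3,3)  tX=1.2364 tY=0.7972  stride 1/|dx|=3.8637 1/|dy|=1.0353
    cross y-line → (3,2), t=0.7972
    cross x-line → (4,2), t=1.2364
    cross y-line → (4,1), t=1.8324
    cross y-line → (4,0), t=2.8677 (wall)
  → r_1 = 2.8677
beam 2: φ=90°, α=15°
  d=(0.9659,0.2588)  start (3,3)  tX=0.3313 tY=0.8887  stride 1/|dx|=1.0353 1/|dy|=3.8637
    cross x-line → (4,3), t=0.3313
    cross y-line → (4,4), t=0.8887
    cross x-line → (5,4), t=1.3666
    cross x-line → (6,4), t=2.4018
    cross x-line → (7,4), t=3.4371 (wall)
  → r_2 = 3.4371
beam 3: φ=180°, α=105°
  d=(-0.2588,0.9659)  start (3,3)  tX=2.6273 tY=0.2381  stride 1/|dx|=3.8637 1/|dy|=1.0353
    cross y-line → (3,4), t=0.2381
    cross y-line → (3,5), t=1.2734 (wall)
  → r_3 = 1.2734
beam 4: φ=270°, α=195°
  d=(-0.9659,-0.2588)  start (3,3)  tX=0.7040 tY=2.9751  stride 1/|dx|=1.0353 1/|dy|=3.8637
    cross x-line → (2,3), t=0.7040
    cross x-line → (1,3), t=1.7393 (wall)
  → r_4 = 1.7393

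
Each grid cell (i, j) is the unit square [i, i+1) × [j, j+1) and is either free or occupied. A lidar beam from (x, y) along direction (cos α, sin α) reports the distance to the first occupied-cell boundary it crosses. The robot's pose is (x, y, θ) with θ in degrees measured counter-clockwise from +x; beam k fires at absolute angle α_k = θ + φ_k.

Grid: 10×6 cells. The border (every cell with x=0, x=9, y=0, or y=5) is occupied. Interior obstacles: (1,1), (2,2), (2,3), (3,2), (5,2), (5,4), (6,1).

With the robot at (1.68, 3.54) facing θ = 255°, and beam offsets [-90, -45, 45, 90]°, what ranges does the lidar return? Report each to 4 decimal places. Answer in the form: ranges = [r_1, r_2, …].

beam 1: φ=-90°, α=165°
  dir = (cos 165°, sin 165°) = (-0.9659, 0.2588); from cell (1,3)
  next x-line at t=0.7040, next y-line at t=1.7773; Δt_x=1.0353, Δt_y=3.8637
    x: enter (0,3) at t=0.7040 ← occupied
  → r_1 = 0.7040
beam 2: φ=-45°, α=210°
  dir = (cos 210°, sin 210°) = (-0.8660, -0.5000); from cell (1,3)
  next x-line at t=0.7852, next y-line at t=1.0800; Δt_x=1.1547, Δt_y=2.0000
    x: enter (0,3) at t=0.7852 ← occupied
  → r_2 = 0.7852
beam 3: φ=45°, α=300°
  dir = (cos 300°, sin 300°) = (0.5000, -0.8660); from cell (1,3)
  next x-line at t=0.6400, next y-line at t=0.6235; Δt_x=2.0000, Δt_y=1.1547
    y: enter (1,2) at t=0.6235
    x: enter (2,2) at t=0.6400 ← occupied
  → r_3 = 0.6400
beam 4: φ=90°, α=345°
  dir = (cos 345°, sin 345°) = (0.9659, -0.2588); from cell (1,3)
  next x-line at t=0.3313, next y-line at t=2.0864; Δt_x=1.0353, Δt_y=3.8637
    x: enter (2,3) at t=0.3313 ← occupied
  → r_4 = 0.3313

ranges = [0.7040, 0.7852, 0.6400, 0.3313]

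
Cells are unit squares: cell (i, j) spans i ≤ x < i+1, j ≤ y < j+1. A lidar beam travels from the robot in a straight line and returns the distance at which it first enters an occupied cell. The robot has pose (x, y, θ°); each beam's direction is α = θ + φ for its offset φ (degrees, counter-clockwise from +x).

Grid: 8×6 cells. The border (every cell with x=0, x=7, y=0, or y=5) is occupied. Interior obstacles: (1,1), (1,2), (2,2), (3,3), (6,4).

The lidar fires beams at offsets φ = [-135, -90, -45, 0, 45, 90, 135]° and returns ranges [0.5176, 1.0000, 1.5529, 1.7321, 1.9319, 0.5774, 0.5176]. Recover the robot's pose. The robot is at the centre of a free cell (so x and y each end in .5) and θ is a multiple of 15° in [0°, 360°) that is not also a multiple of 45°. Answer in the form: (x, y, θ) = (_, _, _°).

(x, y, θ) = (1.5, 4.5, 330°)

Enumerate (i+0.5, j+0.5, θ) over the 19 free cells and 16 admissible headings. For each, cast all 7 beams and compare to the given ranges.
  (3.5, 2.5, 195°): beam 1 = 0.5774 ≠ 0.5176 ✗
  (2.5, 1.5, 285°): beam 1 = 0.5774 ≠ 0.5176 ✗
  (5.5, 1.5, 195°): beam 1 = 2.8868 ≠ 0.5176 ✗
  (4.5, 4.5, 150°): beam 1 = 1.5529 ≠ 0.5176 ✗
  …
  (1.5, 4.5, 330°): r_1=0.5176, r_2=1.0000, r_3=1.5529, r_4=1.7321, r_5=1.9319, r_6=0.5774, r_7=0.5176 — all match ✓
Unique over the lattice → pose = (1.5, 4.5, 330°).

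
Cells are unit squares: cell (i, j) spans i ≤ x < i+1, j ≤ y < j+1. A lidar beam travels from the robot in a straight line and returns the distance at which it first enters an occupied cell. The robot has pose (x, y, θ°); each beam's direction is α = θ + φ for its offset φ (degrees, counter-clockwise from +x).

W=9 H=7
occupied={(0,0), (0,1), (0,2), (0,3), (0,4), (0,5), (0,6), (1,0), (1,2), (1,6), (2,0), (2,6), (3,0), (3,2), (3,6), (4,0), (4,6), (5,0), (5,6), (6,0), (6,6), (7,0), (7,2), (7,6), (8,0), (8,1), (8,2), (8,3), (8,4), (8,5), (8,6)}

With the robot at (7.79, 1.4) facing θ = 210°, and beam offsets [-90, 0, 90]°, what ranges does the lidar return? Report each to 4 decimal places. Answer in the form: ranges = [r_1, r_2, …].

beam 1: φ=-90°, α=120°
  d=(-0.5000,0.8660)  start (7,1)  tX=1.5800 tY=0.6928  stride 1/|dx|=2.0000 1/|dy|=1.1547
    cross y-line → (7,2), t=0.6928 (wall)
  → r_1 = 0.6928
beam 2: φ=0°, α=210°
  d=(-0.8660,-0.5000)  start (7,1)  tX=0.9122 tY=0.8000  stride 1/|dx|=1.1547 1/|dy|=2.0000
    cross y-line → (7,0), t=0.8000 (wall)
  → r_2 = 0.8000
beam 3: φ=90°, α=300°
  d=(0.5000,-0.8660)  start (7,1)  tX=0.4200 tY=0.4619  stride 1/|dx|=2.0000 1/|dy|=1.1547
    cross x-line → (8,1), t=0.4200 (wall)
  → r_3 = 0.4200

ranges = [0.6928, 0.8000, 0.4200]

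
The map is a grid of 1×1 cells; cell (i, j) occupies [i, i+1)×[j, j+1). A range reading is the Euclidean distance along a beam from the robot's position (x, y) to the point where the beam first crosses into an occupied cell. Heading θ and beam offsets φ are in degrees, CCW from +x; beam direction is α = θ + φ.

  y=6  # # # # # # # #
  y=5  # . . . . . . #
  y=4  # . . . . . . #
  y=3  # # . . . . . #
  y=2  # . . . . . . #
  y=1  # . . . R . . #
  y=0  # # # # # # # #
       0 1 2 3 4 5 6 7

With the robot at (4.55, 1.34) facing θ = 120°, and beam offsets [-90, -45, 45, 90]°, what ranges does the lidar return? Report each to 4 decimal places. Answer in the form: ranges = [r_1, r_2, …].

beam 1: φ=-90°, α=30°
  cosα=0.8660 sinα=0.5000 | (4,1) | tMaxX 0.5196 tMaxY 1.3200 | tΔX 1.1547 tΔY 2.0000
    t=0.5196 [x] (5,1)
    t=1.3200 [y] (5,2)
    t=1.6743 [x] (6,2)
    t=2.8290 [x] (7,2) — stop
  → r_1 = 2.8290
beam 2: φ=-45°, α=75°
  cosα=0.2588 sinα=0.9659 | (4,1) | tMaxX 1.7387 tMaxY 0.6833 | tΔX 3.8637 tΔY 1.0353
    t=0.6833 [y] (4,2)
    t=1.7186 [y] (4,3)
    t=1.7387 [x] (5,3)
    t=2.7538 [y] (5,4)
    t=3.7891 [y] (5,5)
    t=4.8244 [y] (5,6) — stop
  → r_2 = 4.8244
beam 3: φ=45°, α=165°
  cosα=-0.9659 sinα=0.2588 | (4,1) | tMaxX 0.5694 tMaxY 2.5500 | tΔX 1.0353 tΔY 3.8637
    t=0.5694 [x] (3,1)
    t=1.6047 [x] (2,1)
    t=2.5500 [y] (2,2)
    t=2.6400 [x] (1,2)
    t=3.6752 [x] (0,2) — stop
  → r_3 = 3.6752
beam 4: φ=90°, α=210°
  cosα=-0.8660 sinα=-0.5000 | (4,1) | tMaxX 0.6351 tMaxY 0.6800 | tΔX 1.1547 tΔY 2.0000
    t=0.6351 [x] (3,1)
    t=0.6800 [y] (3,0) — stop
  → r_4 = 0.6800

ranges = [2.8290, 4.8244, 3.6752, 0.6800]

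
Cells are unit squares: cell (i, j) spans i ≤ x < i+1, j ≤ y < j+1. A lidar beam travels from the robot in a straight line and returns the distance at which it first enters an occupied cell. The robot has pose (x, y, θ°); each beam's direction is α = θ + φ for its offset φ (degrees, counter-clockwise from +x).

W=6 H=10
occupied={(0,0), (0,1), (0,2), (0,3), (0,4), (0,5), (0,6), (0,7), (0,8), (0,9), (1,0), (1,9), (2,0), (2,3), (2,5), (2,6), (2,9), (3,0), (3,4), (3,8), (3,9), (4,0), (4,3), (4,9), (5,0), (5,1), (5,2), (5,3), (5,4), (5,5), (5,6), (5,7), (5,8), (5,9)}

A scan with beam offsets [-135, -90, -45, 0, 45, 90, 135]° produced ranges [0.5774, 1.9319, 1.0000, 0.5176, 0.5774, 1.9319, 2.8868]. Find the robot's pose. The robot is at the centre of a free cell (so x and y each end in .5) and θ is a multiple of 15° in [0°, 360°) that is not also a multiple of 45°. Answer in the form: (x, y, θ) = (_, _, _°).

Enumerate (i+0.5, j+0.5, θ) over the 26 free cells and 16 admissible headings. For each, cast all 7 beams and compare to the given ranges.
  (1.5, 5.5, 210°): beam 1 = 3.6235 ≠ 0.5774 ✗
  (4.5, 5.5, 255°): beam 1 = 2.8868 ≠ 0.5774 ✗
  (1.5, 4.5, 165°): beam 1 = 1.0000 ≠ 0.5774 ✗
  …
  (1.5, 3.5, 165°): r_1=0.5774, r_2=1.9319, r_3=1.0000, r_4=0.5176, r_5=0.5774, r_6=1.9319, r_7=2.8868 — all match ✓
No second candidate reproduces the full scan.

(x, y, θ) = (1.5, 3.5, 165°)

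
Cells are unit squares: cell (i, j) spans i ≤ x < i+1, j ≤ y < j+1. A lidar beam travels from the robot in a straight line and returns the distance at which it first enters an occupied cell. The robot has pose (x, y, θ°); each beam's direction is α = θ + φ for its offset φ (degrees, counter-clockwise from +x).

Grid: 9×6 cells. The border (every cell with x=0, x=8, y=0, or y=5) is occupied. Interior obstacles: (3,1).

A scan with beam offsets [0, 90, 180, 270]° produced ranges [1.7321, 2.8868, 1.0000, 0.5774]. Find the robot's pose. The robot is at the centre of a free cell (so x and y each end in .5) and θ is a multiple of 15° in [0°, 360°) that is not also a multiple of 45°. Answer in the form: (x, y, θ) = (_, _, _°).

The pose lattice has 27·16 = 432 candidates. Test each by forward raycasting.
  (7.5, 3.5, 120°): beam 2 = 4.0415 ≠ 2.8868 ✗
  (3.5, 3.5, 15°): beam 1 = 4.6587 ≠ 1.7321 ✗
  (2.5, 3.5, 105°): beam 1 = 1.5529 ≠ 1.7321 ✗
  (2.5, 3.5, 240°): beam 1 = 2.8868 ≠ 1.7321 ✗
  …
  (2.5, 4.5, 210°): r_1=1.7321, r_2=2.8868, r_3=1.0000, r_4=0.5774 — all match ✓
Only this pose fits every beam.

(x, y, θ) = (2.5, 4.5, 210°)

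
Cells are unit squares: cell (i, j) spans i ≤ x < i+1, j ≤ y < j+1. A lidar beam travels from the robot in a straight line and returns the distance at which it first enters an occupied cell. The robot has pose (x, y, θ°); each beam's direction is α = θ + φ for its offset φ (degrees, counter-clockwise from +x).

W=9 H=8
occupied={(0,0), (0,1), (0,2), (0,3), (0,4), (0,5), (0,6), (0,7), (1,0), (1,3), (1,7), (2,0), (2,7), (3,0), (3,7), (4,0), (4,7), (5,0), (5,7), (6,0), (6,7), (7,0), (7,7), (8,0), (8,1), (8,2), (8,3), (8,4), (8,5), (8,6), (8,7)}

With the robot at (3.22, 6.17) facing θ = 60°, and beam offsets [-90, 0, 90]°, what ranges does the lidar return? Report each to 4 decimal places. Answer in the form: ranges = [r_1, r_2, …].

beam 1: φ=-90°, α=330°
  direction (0.8660, -0.5000); cell (3,6); t to first gridline: x 0.9007, y 0.3400 (then +1.1547 / +2.0000)
    (3,5) via y @ 0.3400
    (4,5) via x @ 0.9007
    (5,5) via x @ 2.0554
    (5,4) via y @ 2.3400
    (6,4) via x @ 3.2101
    (6,3) via y @ 4.3400
    (7,3) via x @ 4.3648
    (8,3) via x @ 5.5195  # hit
  → r_1 = 5.5195
beam 2: φ=0°, α=60°
  direction (0.5000, 0.8660); cell (3,6); t to first gridline: x 1.5600, y 0.9584 (then +2.0000 / +1.1547)
    (3,7) via y @ 0.9584  # hit
  → r_2 = 0.9584
beam 3: φ=90°, α=150°
  direction (-0.8660, 0.5000); cell (3,6); t to first gridline: x 0.2540, y 1.6600 (then +1.1547 / +2.0000)
    (2,6) via x @ 0.2540
    (1,6) via x @ 1.4087
    (1,7) via y @ 1.6600  # hit
  → r_3 = 1.6600

ranges = [5.5195, 0.9584, 1.6600]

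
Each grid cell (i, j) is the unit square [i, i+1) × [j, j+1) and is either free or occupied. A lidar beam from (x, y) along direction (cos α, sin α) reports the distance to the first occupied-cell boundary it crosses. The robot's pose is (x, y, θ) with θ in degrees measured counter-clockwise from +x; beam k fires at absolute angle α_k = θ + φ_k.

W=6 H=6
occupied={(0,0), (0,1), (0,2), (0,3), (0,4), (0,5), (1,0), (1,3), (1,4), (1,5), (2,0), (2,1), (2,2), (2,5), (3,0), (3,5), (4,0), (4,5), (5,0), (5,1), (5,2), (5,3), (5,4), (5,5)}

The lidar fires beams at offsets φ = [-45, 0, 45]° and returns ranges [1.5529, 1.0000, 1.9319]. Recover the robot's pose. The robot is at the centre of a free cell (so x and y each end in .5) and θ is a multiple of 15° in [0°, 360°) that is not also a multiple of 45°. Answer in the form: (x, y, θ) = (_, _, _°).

Candidates: 12 free-cell centres × 16 headings = 192 poses. Raycast each; keep the one whose scan matches to 4 dp.
  (4.5, 2.5, 300°): beam 3 = 0.5176 ≠ 1.9319 ✗
  (4.5, 4.5, 210°): beam 1 = 1.9319 ≠ 1.5529 ✗
  (3.5, 2.5, 75°): beam 1 = 1.7321 ≠ 1.5529 ✗
  (3.5, 2.5, 255°): beam 1 = 0.5774 ≠ 1.5529 ✗
  (2.5, 4.5, 150°): beam 1 = 0.5176 ≠ 1.5529 ✗
  …
  (3.5, 3.5, 210°): r_1=1.5529, r_2=1.0000, r_3=1.9319 — all match ✓
Only this pose fits every beam.

(x, y, θ) = (3.5, 3.5, 210°)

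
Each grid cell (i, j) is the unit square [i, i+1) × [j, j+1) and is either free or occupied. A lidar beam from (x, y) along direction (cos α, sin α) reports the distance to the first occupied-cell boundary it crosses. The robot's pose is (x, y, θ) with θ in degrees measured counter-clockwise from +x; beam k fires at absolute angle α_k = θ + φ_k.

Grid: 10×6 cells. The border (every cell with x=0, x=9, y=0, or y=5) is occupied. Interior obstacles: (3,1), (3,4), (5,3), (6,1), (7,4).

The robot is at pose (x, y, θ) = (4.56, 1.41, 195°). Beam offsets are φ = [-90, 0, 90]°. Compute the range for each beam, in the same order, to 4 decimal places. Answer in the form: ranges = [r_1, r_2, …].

ranges = [2.6814, 0.5798, 0.4245]

beam 1: φ=-90°, α=105°
  dir = (cos 105°, sin 105°) = (-0.2588, 0.9659); from cell (4,1)
  next x-line at t=2.1637, next y-line at t=0.6108; Δt_x=3.8637, Δt_y=1.0353
    y: enter (4,2) at t=0.6108
    y: enter (4,3) at t=1.6461
    x: enter (3,3) at t=2.1637
    y: enter (3,4) at t=2.6814 ← occupied
  → r_1 = 2.6814
beam 2: φ=0°, α=195°
  dir = (cos 195°, sin 195°) = (-0.9659, -0.2588); from cell (4,1)
  next x-line at t=0.5798, next y-line at t=1.5841; Δt_x=1.0353, Δt_y=3.8637
    x: enter (3,1) at t=0.5798 ← occupied
  → r_2 = 0.5798
beam 3: φ=90°, α=285°
  dir = (cos 285°, sin 285°) = (0.2588, -0.9659); from cell (4,1)
  next x-line at t=1.7000, next y-line at t=0.4245; Δt_x=3.8637, Δt_y=1.0353
    y: enter (4,0) at t=0.4245 ← occupied
  → r_3 = 0.4245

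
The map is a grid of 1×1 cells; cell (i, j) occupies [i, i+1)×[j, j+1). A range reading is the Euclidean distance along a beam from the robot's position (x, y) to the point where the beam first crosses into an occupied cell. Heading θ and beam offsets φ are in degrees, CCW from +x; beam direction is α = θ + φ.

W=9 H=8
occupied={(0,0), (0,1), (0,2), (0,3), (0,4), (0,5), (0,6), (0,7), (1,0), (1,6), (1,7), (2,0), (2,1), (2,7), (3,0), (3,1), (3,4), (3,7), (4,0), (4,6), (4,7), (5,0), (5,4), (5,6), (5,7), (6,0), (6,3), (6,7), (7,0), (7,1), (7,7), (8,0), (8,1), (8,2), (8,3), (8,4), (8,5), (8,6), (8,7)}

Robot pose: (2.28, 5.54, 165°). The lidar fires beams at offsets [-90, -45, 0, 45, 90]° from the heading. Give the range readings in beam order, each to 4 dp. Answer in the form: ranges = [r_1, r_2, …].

ranges = [1.5115, 0.5600, 1.3252, 1.4780, 4.7002]

beam 1: φ=-90°, α=75°
  cosα=0.2588 sinα=0.9659 | (2,5) | tMaxX 2.7819 tMaxY 0.4762 | tΔX 3.8637 tΔY 1.0353
    t=0.4762 [y] (2,6)
    t=1.5115 [y] (2,7) — stop
  → r_1 = 1.5115
beam 2: φ=-45°, α=120°
  cosα=-0.5000 sinα=0.8660 | (2,5) | tMaxX 0.5600 tMaxY 0.5312 | tΔX 2.0000 tΔY 1.1547
    t=0.5312 [y] (2,6)
    t=0.5600 [x] (1,6) — stop
  → r_2 = 0.5600
beam 3: φ=0°, α=165°
  cosα=-0.9659 sinα=0.2588 | (2,5) | tMaxX 0.2899 tMaxY 1.7773 | tΔX 1.0353 tΔY 3.8637
    t=0.2899 [x] (1,5)
    t=1.3252 [x] (0,5) — stop
  → r_3 = 1.3252
beam 4: φ=45°, α=210°
  cosα=-0.8660 sinα=-0.5000 | (2,5) | tMaxX 0.3233 tMaxY 1.0800 | tΔX 1.1547 tΔY 2.0000
    t=0.3233 [x] (1,5)
    t=1.0800 [y] (1,4)
    t=1.4780 [x] (0,4) — stop
  → r_4 = 1.4780
beam 5: φ=90°, α=255°
  cosα=-0.2588 sinα=-0.9659 | (2,5) | tMaxX 1.0818 tMaxY 0.5590 | tΔX 3.8637 tΔY 1.0353
    t=0.5590 [y] (2,4)
    t=1.0818 [x] (1,4)
    t=1.5943 [y] (1,3)
    t=2.6296 [y] (1,2)
    t=3.6649 [y] (1,1)
    t=4.7002 [y] (1,0) — stop
  → r_5 = 4.7002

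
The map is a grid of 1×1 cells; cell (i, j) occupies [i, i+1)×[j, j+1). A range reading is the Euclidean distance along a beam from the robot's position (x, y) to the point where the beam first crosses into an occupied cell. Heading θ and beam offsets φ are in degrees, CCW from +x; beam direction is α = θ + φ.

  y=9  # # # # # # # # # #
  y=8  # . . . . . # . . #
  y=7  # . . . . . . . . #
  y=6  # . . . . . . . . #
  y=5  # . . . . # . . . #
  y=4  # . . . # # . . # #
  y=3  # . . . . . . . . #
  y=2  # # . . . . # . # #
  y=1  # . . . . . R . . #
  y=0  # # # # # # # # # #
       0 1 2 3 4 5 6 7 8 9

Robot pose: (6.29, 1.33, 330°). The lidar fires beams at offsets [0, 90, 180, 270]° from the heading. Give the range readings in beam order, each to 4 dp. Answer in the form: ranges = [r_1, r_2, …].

ranges = [0.6600, 0.7736, 6.1084, 0.3811]

beam 1: φ=0°, α=330°
  dir = (cos 330°, sin 330°) = (0.8660, -0.5000); from cell (6,1)
  next x-line at t=0.8198, next y-line at t=0.6600; Δt_x=1.1547, Δt_y=2.0000
    y: enter (6,0) at t=0.6600 ← occupied
  → r_1 = 0.6600
beam 2: φ=90°, α=60°
  dir = (cos 60°, sin 60°) = (0.5000, 0.8660); from cell (6,1)
  next x-line at t=1.4200, next y-line at t=0.7736; Δt_x=2.0000, Δt_y=1.1547
    y: enter (6,2) at t=0.7736 ← occupied
  → r_2 = 0.7736
beam 3: φ=180°, α=150°
  dir = (cos 150°, sin 150°) = (-0.8660, 0.5000); from cell (6,1)
  next x-line at t=0.3349, next y-line at t=1.3400; Δt_x=1.1547, Δt_y=2.0000
    x: enter (5,1) at t=0.3349
    y: enter (5,2) at t=1.3400
    x: enter (4,2) at t=1.4896
    x: enter (3,2) at t=2.6443
    y: enter (3,3) at t=3.3400
    x: enter (2,3) at t=3.7990
    x: enter (1,3) at t=4.9537
    y: enter (1,4) at t=5.3400
    x: enter (0,4) at t=6.1084 ← occupied
  → r_3 = 6.1084
beam 4: φ=270°, α=240°
  dir = (cos 240°, sin 240°) = (-0.5000, -0.8660); from cell (6,1)
  next x-line at t=0.5800, next y-line at t=0.3811; Δt_x=2.0000, Δt_y=1.1547
    y: enter (6,0) at t=0.3811 ← occupied
  → r_4 = 0.3811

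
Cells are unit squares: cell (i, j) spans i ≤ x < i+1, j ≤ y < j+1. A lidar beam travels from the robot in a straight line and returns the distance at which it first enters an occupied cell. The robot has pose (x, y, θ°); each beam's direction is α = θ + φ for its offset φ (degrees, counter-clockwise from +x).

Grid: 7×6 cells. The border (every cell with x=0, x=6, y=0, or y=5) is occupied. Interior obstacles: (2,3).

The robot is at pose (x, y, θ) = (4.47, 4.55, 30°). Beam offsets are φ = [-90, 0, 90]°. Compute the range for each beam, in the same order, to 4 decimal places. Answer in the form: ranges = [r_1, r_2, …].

beam 1: φ=-90°, α=300°
  d=(0.5000,-0.8660)  start (4,4)  tX=1.0600 tY=0.6351  stride 1/|dx|=2.0000 1/|dy|=1.1547
    cross y-line → (4,3), t=0.6351
    cross x-line → (5,3), t=1.0600
    cross y-line → (5,2), t=1.7898
    cross y-line → (5,1), t=2.9445
    cross x-line → (6,1), t=3.0600 (wall)
  → r_1 = 3.0600
beam 2: φ=0°, α=30°
  d=(0.8660,0.5000)  start (4,4)  tX=0.6120 tY=0.9000  stride 1/|dx|=1.1547 1/|dy|=2.0000
    cross x-line → (5,4), t=0.6120
    cross y-line → (5,5), t=0.9000 (wall)
  → r_2 = 0.9000
beam 3: φ=90°, α=120°
  d=(-0.5000,0.8660)  start (4,4)  tX=0.9400 tY=0.5196  stride 1/|dx|=2.0000 1/|dy|=1.1547
    cross y-line → (4,5), t=0.5196 (wall)
  → r_3 = 0.5196

ranges = [3.0600, 0.9000, 0.5196]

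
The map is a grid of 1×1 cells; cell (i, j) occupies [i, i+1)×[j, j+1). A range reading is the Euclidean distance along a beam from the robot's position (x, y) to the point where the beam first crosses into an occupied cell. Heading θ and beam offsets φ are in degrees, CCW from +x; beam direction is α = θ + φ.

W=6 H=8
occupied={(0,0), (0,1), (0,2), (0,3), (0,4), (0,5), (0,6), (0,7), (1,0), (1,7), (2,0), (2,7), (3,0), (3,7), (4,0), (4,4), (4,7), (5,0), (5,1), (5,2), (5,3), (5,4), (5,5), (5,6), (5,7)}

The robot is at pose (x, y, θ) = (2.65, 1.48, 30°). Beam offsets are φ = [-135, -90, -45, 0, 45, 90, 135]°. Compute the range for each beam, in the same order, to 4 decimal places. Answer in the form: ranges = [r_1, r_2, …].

beam 1: φ=-135°, α=255°
  cosα=-0.2588 sinα=-0.9659 | (2,1) | tMaxX 2.5114 tMaxY 0.4969 | tΔX 3.8637 tΔY 1.0353
    t=0.4969 [y] (2,0) — stop
  → r_1 = 0.4969
beam 2: φ=-90°, α=300°
  cosα=0.5000 sinα=-0.8660 | (2,1) | tMaxX 0.7000 tMaxY 0.5543 | tΔX 2.0000 tΔY 1.1547
    t=0.5543 [y] (2,0) — stop
  → r_2 = 0.5543
beam 3: φ=-45°, α=345°
  cosα=0.9659 sinα=-0.2588 | (2,1) | tMaxX 0.3623 tMaxY 1.8546 | tΔX 1.0353 tΔY 3.8637
    t=0.3623 [x] (3,1)
    t=1.3976 [x] (4,1)
    t=1.8546 [y] (4,0) — stop
  → r_3 = 1.8546
beam 4: φ=0°, α=30°
  cosα=0.8660 sinα=0.5000 | (2,1) | tMaxX 0.4041 tMaxY 1.0400 | tΔX 1.1547 tΔY 2.0000
    t=0.4041 [x] (3,1)
    t=1.0400 [y] (3,2)
    t=1.5588 [x] (4,2)
    t=2.7135 [x] (5,2) — stop
  → r_4 = 2.7135
beam 5: φ=45°, α=75°
  cosα=0.2588 sinα=0.9659 | (2,1) | tMaxX 1.3523 tMaxY 0.5383 | tΔX 3.8637 tΔY 1.0353
    t=0.5383 [y] (2,2)
    t=1.3523 [x] (3,2)
    t=1.5736 [y] (3,3)
    t=2.6089 [y] (3,4)
    t=3.6442 [y] (3,5)
    t=4.6794 [y] (3,6)
    t=5.2160 [x] (4,6)
    t=5.7147 [y] (4,7) — stop
  → r_5 = 5.7147
beam 6: φ=90°, α=120°
  cosα=-0.5000 sinα=0.8660 | (2,1) | tMaxX 1.3000 tMaxY 0.6004 | tΔX 2.0000 tΔY 1.1547
    t=0.6004 [y] (2,2)
    t=1.3000 [x] (1,2)
    t=1.7551 [y] (1,3)
    t=2.9098 [y] (1,4)
    t=3.3000 [x] (0,4) — stop
  → r_6 = 3.3000
beam 7: φ=135°, α=165°
  cosα=-0.9659 sinα=0.2588 | (2,1) | tMaxX 0.6729 tMaxY 2.0091 | tΔX 1.0353 tΔY 3.8637
    t=0.6729 [x] (1,1)
    t=1.7082 [x] (0,1) — stop
  → r_7 = 1.7082

ranges = [0.4969, 0.5543, 1.8546, 2.7135, 5.7147, 3.3000, 1.7082]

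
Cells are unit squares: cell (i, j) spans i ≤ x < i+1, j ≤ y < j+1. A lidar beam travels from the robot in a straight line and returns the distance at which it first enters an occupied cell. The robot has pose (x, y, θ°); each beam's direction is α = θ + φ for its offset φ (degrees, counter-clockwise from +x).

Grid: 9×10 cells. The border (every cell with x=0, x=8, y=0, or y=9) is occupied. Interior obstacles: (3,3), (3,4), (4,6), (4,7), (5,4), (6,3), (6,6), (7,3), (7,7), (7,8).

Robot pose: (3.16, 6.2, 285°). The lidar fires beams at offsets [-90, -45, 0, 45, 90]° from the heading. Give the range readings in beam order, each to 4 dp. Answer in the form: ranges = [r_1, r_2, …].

ranges = [2.2362, 4.3200, 1.2423, 2.4000, 0.8696]

beam 1: φ=-90°, α=195°
  dir = (cos 195°, sin 195°) = (-0.9659, -0.2588); from cell (3,6)
  next x-line at t=0.1656, next y-line at t=0.7727; Δt_x=1.0353, Δt_y=3.8637
    x: enter (2,6) at t=0.1656
    y: enter (2,5) at t=0.7727
    x: enter (1,5) at t=1.2009
    x: enter (0,5) at t=2.2362 ← occupied
  → r_1 = 2.2362
beam 2: φ=-45°, α=240°
  dir = (cos 240°, sin 240°) = (-0.5000, -0.8660); from cell (3,6)
  next x-line at t=0.3200, next y-line at t=0.2309; Δt_x=2.0000, Δt_y=1.1547
    y: enter (3,5) at t=0.2309
    x: enter (2,5) at t=0.3200
    y: enter (2,4) at t=1.3856
    x: enter (1,4) at t=2.3200
    y: enter (1,3) at t=2.5403
    y: enter (1,2) at t=3.6950
    x: enter (0,2) at t=4.3200 ← occupied
  → r_2 = 4.3200
beam 3: φ=0°, α=285°
  dir = (cos 285°, sin 285°) = (0.2588, -0.9659); from cell (3,6)
  next x-line at t=3.2455, next y-line at t=0.2071; Δt_x=3.8637, Δt_y=1.0353
    y: enter (3,5) at t=0.2071
    y: enter (3,4) at t=1.2423 ← occupied
  → r_3 = 1.2423
beam 4: φ=45°, α=330°
  dir = (cos 330°, sin 330°) = (0.8660, -0.5000); from cell (3,6)
  next x-line at t=0.9699, next y-line at t=0.4000; Δt_x=1.1547, Δt_y=2.0000
    y: enter (3,5) at t=0.4000
    x: enter (4,5) at t=0.9699
    x: enter (5,5) at t=2.1246
    y: enter (5,4) at t=2.4000 ← occupied
  → r_4 = 2.4000
beam 5: φ=90°, α=15°
  dir = (cos 15°, sin 15°) = (0.9659, 0.2588); from cell (3,6)
  next x-line at t=0.8696, next y-line at t=3.0910; Δt_x=1.0353, Δt_y=3.8637
    x: enter (4,6) at t=0.8696 ← occupied
  → r_5 = 0.8696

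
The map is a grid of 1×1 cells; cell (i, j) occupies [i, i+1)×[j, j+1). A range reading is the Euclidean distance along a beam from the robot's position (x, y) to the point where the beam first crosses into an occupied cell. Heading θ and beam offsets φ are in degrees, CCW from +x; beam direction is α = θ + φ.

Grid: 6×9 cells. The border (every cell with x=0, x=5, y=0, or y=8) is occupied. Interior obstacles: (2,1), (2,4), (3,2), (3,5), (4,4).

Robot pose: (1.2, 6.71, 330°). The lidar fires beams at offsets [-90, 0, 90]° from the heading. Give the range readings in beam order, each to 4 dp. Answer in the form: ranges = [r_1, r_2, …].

ranges = [0.4000, 2.0785, 1.4896]

beam 1: φ=-90°, α=240°
  dir = (cos 240°, sin 240°) = (-0.5000, -0.8660); from cell (1,6)
  next x-line at t=0.4000, next y-line at t=0.8198; Δt_x=2.0000, Δt_y=1.1547
    x: enter (0,6) at t=0.4000 ← occupied
  → r_1 = 0.4000
beam 2: φ=0°, α=330°
  dir = (cos 330°, sin 330°) = (0.8660, -0.5000); from cell (1,6)
  next x-line at t=0.9238, next y-line at t=1.4200; Δt_x=1.1547, Δt_y=2.0000
    x: enter (2,6) at t=0.9238
    y: enter (2,5) at t=1.4200
    x: enter (3,5) at t=2.0785 ← occupied
  → r_2 = 2.0785
beam 3: φ=90°, α=60°
  dir = (cos 60°, sin 60°) = (0.5000, 0.8660); from cell (1,6)
  next x-line at t=1.6000, next y-line at t=0.3349; Δt_x=2.0000, Δt_y=1.1547
    y: enter (1,7) at t=0.3349
    y: enter (1,8) at t=1.4896 ← occupied
  → r_3 = 1.4896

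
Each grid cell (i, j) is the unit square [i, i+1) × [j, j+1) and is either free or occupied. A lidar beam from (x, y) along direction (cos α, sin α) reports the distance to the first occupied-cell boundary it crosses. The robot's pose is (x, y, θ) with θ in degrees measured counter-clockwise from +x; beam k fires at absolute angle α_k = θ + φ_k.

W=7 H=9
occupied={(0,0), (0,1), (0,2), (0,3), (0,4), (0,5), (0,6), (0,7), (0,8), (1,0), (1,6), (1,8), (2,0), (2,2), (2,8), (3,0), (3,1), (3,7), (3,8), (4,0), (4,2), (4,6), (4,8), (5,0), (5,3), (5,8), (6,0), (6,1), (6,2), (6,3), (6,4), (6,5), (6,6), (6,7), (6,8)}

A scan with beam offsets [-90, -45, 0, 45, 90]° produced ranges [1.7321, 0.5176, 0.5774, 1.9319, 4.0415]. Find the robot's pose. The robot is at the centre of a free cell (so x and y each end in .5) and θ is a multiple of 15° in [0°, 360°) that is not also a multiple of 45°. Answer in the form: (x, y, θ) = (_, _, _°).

(x, y, θ) = (2.5, 3.5, 300°)

Enumerate (i+0.5, j+0.5, θ) over the 28 free cells and 16 admissible headings. For each, cast all 5 beams and compare to the given ranges.
  (1.5, 3.5, 120°): beam 1 = 5.1962 ≠ 1.7321 ✗
  (3.5, 3.5, 15°): beam 1 = 1.5529 ≠ 1.7321 ✗
  (1.5, 4.5, 105°): beam 1 = 4.6587 ≠ 1.7321 ✗
  (5.5, 2.5, 210°): beam 1 = 0.5774 ≠ 1.7321 ✗
  …
  (2.5, 3.5, 300°): r_1=1.7321, r_2=0.5176, r_3=0.5774, r_4=1.9319, r_5=4.0415 — all match ✓
Unique over the lattice → pose = (2.5, 3.5, 300°).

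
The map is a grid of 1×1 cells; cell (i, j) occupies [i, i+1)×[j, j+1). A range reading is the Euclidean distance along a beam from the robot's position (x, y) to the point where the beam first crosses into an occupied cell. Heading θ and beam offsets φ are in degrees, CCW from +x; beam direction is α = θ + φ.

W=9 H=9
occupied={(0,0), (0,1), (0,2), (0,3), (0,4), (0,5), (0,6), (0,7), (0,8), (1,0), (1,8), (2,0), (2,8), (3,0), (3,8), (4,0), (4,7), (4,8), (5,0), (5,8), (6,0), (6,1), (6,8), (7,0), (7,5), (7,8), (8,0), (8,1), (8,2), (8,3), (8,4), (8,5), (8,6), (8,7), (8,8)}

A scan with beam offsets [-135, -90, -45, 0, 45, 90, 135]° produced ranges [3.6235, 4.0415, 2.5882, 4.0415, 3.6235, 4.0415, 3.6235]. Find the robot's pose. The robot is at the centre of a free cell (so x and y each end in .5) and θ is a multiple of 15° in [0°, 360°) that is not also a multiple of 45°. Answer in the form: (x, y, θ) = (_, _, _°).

Enumerate (i+0.5, j+0.5, θ) over the 46 free cells and 16 admissible headings. For each, cast all 7 beams and compare to the given ranges.
  (2.5, 1.5, 345°): beam 1 = 1.0000 ≠ 3.6235 ✗
  (1.5, 5.5, 15°): beam 1 = 1.0000 ≠ 3.6235 ✗
  (5.5, 4.5, 345°): beam 1 = 5.1962 ≠ 3.6235 ✗
  (3.5, 5.5, 150°): beam 1 = 4.6587 ≠ 3.6235 ✗
  (7.5, 1.5, 345°): beam 1 = 0.5774 ≠ 3.6235 ✗
  …
  (4.5, 4.5, 60°): r_1=3.6235, r_2=4.0415, r_3=2.5882, r_4=4.0415, r_5=3.6235, r_6=4.0415, r_7=3.6235 — all match ✓
No second candidate reproduces the full scan.

(x, y, θ) = (4.5, 4.5, 60°)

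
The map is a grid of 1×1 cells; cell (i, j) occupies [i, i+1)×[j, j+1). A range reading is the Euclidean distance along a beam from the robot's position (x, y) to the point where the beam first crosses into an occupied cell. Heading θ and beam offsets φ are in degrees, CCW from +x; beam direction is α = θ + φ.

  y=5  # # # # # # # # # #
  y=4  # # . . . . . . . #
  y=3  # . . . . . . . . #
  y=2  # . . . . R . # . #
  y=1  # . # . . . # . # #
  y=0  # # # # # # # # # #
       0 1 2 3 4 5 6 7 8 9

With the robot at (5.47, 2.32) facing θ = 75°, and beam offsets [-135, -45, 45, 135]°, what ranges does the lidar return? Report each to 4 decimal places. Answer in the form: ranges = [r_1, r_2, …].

beam 1: φ=-135°, α=300°
  dir = (cos 300°, sin 300°) = (0.5000, -0.8660); from cell (5,2)
  next x-line at t=1.0600, next y-line at t=0.3695; Δt_x=2.0000, Δt_y=1.1547
    y: enter (5,1) at t=0.3695
    x: enter (6,1) at t=1.0600 ← occupied
  → r_1 = 1.0600
beam 2: φ=-45°, α=30°
  dir = (cos 30°, sin 30°) = (0.8660, 0.5000); from cell (5,2)
  next x-line at t=0.6120, next y-line at t=1.3600; Δt_x=1.1547, Δt_y=2.0000
    x: enter (6,2) at t=0.6120
    y: enter (6,3) at t=1.3600
    x: enter (7,3) at t=1.7667
    x: enter (8,3) at t=2.9214
    y: enter (8,4) at t=3.3600
    x: enter (9,4) at t=4.0761 ← occupied
  → r_2 = 4.0761
beam 3: φ=45°, α=120°
  dir = (cos 120°, sin 120°) = (-0.5000, 0.8660); from cell (5,2)
  next x-line at t=0.9400, next y-line at t=0.7852; Δt_x=2.0000, Δt_y=1.1547
    y: enter (5,3) at t=0.7852
    x: enter (4,3) at t=0.9400
    y: enter (4,4) at t=1.9399
    x: enter (3,4) at t=2.9400
    y: enter (3,5) at t=3.0946 ← occupied
  → r_3 = 3.0946
beam 4: φ=135°, α=210°
  dir = (cos 210°, sin 210°) = (-0.8660, -0.5000); from cell (5,2)
  next x-line at t=0.5427, next y-line at t=0.6400; Δt_x=1.1547, Δt_y=2.0000
    x: enter (4,2) at t=0.5427
    y: enter (4,1) at t=0.6400
    x: enter (3,1) at t=1.6974
    y: enter (3,0) at t=2.6400 ← occupied
  → r_4 = 2.6400

ranges = [1.0600, 4.0761, 3.0946, 2.6400]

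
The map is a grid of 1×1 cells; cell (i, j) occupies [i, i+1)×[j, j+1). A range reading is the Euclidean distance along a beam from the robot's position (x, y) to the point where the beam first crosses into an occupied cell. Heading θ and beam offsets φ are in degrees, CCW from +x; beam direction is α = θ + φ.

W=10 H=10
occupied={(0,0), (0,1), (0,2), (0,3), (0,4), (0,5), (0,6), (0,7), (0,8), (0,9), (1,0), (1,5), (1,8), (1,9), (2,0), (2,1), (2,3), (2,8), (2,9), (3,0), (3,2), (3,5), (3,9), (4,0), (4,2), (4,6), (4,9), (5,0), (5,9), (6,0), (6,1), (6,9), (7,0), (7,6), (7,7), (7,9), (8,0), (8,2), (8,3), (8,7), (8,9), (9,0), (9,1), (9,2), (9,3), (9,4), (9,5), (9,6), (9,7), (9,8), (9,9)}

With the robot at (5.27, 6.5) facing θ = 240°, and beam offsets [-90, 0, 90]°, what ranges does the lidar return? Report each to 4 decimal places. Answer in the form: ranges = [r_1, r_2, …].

beam 1: φ=-90°, α=150°
  d=(-0.8660,0.5000)  start (5,6)  tX=0.3118 tY=1.0000  stride 1/|dx|=1.1547 1/|dy|=2.0000
    cross x-line → (4,6), t=0.3118 (wall)
  → r_1 = 0.3118
beam 2: φ=0°, α=240°
  d=(-0.5000,-0.8660)  start (5,6)  tX=0.5400 tY=0.5774  stride 1/|dx|=2.0000 1/|dy|=1.1547
    cross x-line → (4,6), t=0.5400 (wall)
  → r_2 = 0.5400
beam 3: φ=90°, α=330°
  d=(0.8660,-0.5000)  start (5,6)  tX=0.8429 tY=1.0000  stride 1/|dx|=1.1547 1/|dy|=2.0000
    cross x-line → (6,6), t=0.8429
    cross y-line → (6,5), t=1.0000
    cross x-line → (7,5), t=1.9976
    cross y-line → (7,4), t=3.0000
    cross x-line → (8,4), t=3.1523
    cross x-line → (9,4), t=4.3070 (wall)
  → r_3 = 4.3070

ranges = [0.3118, 0.5400, 4.3070]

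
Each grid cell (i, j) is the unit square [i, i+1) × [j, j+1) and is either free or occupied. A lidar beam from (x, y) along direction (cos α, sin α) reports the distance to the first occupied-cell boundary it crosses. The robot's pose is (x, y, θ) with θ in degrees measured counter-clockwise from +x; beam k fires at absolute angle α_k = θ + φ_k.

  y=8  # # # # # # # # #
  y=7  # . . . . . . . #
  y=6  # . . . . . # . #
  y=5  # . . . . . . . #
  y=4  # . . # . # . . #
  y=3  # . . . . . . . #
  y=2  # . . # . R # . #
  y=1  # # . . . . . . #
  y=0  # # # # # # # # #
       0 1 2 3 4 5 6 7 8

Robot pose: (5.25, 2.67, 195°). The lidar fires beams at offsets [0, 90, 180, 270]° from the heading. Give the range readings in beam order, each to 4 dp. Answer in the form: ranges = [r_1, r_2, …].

beam 1: φ=0°, α=195°
  direction (-0.9659, -0.2588); cell (5,2); t to first gridline: x 0.2588, y 2.5887 (then +1.0353 / +3.8637)
    (4,2) via x @ 0.2588
    (3,2) via x @ 1.2941  # hit
  → r_1 = 1.2941
beam 2: φ=90°, α=285°
  direction (0.2588, -0.9659); cell (5,2); t to first gridline: x 2.8978, y 0.6936 (then +3.8637 / +1.0353)
    (5,1) via y @ 0.6936
    (5,0) via y @ 1.7289  # hit
  → r_2 = 1.7289
beam 3: φ=180°, α=15°
  direction (0.9659, 0.2588); cell (5,2); t to first gridline: x 0.7765, y 1.2750 (then +1.0353 / +3.8637)
    (6,2) via x @ 0.7765  # hit
  → r_3 = 0.7765
beam 4: φ=270°, α=105°
  direction (-0.2588, 0.9659); cell (5,2); t to first gridline: x 0.9659, y 0.3416 (then +3.8637 / +1.0353)
    (5,3) via y @ 0.3416
    (4,3) via x @ 0.9659
    (4,4) via y @ 1.3769
    (4,5) via y @ 2.4122
    (4,6) via y @ 3.4475
    (4,7) via y @ 4.4827
    (3,7) via x @ 4.8296
    (3,8) via y @ 5.5180  # hit
  → r_4 = 5.5180

ranges = [1.2941, 1.7289, 0.7765, 5.5180]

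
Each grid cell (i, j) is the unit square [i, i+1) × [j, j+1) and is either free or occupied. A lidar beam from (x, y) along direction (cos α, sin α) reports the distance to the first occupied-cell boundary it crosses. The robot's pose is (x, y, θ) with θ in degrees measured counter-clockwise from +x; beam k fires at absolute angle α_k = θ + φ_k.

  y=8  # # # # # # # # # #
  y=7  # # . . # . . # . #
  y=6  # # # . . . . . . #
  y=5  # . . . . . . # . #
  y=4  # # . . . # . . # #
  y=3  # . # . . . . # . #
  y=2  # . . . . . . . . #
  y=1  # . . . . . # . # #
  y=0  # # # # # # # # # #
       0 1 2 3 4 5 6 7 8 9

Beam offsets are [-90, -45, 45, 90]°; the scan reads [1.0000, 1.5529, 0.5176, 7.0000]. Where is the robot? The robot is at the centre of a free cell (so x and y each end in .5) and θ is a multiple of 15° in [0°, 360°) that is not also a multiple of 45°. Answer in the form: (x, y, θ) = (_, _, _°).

Candidates: 43 free-cell centres × 16 headings = 688 poses. Raycast each; keep the one whose scan matches to 4 dp.
  (2.5, 7.5, 120°): beam 2 = 0.5176 ≠ 1.5529 ✗
  (7.5, 4.5, 210°): beam 1 = 0.5774 ≠ 1.0000 ✗
  (4.5, 3.5, 330°): beam 1 = 2.8868 ≠ 1.0000 ✗
  …
  (7.5, 2.5, 60°): r_1=1.0000, r_2=1.5529, r_3=0.5176, r_4=7.0000 — all match ✓
Only this pose fits every beam.

(x, y, θ) = (7.5, 2.5, 60°)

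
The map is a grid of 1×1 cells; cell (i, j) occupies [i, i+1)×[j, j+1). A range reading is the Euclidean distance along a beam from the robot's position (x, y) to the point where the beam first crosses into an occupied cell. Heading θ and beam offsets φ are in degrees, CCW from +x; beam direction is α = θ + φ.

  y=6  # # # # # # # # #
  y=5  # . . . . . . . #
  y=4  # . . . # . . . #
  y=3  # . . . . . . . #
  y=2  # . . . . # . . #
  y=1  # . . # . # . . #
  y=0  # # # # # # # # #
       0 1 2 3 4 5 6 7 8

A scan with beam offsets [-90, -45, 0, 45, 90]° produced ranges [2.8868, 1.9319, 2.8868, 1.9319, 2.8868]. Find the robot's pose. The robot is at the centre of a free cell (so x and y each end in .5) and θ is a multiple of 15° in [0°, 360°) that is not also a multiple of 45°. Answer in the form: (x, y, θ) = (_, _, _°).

Enumerate (i+0.5, j+0.5, θ) over the 31 free cells and 16 admissible headings. For each, cast all 5 beams and compare to the given ranges.
  (3.5, 2.5, 285°): beam 1 = 2.5882 ≠ 2.8868 ✗
  (7.5, 4.5, 240°): beam 1 = 3.0000 ≠ 2.8868 ✗
  (4.5, 3.5, 285°): beam 1 = 3.6235 ≠ 2.8868 ✗
  (4.5, 1.5, 195°): beam 1 = 4.6587 ≠ 2.8868 ✗
  …
  (2.5, 3.5, 330°): r_1=2.8868, r_2=1.9319, r_3=2.8868, r_4=1.9319, r_5=2.8868 — all match ✓
No second candidate reproduces the full scan.

(x, y, θ) = (2.5, 3.5, 330°)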